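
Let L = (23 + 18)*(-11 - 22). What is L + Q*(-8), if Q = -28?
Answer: -1129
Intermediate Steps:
L = -1353 (L = 41*(-33) = -1353)
L + Q*(-8) = -1353 - 28*(-8) = -1353 + 224 = -1129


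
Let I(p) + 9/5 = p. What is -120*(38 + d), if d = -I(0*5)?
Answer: -4776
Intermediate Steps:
I(p) = -9/5 + p
d = 9/5 (d = -(-9/5 + 0*5) = -(-9/5 + 0) = -1*(-9/5) = 9/5 ≈ 1.8000)
-120*(38 + d) = -120*(38 + 9/5) = -120*199/5 = -4776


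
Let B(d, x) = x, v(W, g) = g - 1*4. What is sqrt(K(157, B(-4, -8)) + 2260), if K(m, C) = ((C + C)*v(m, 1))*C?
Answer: 2*sqrt(469) ≈ 43.313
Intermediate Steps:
v(W, g) = -4 + g (v(W, g) = g - 4 = -4 + g)
K(m, C) = -6*C**2 (K(m, C) = ((C + C)*(-4 + 1))*C = ((2*C)*(-3))*C = (-6*C)*C = -6*C**2)
sqrt(K(157, B(-4, -8)) + 2260) = sqrt(-6*(-8)**2 + 2260) = sqrt(-6*64 + 2260) = sqrt(-384 + 2260) = sqrt(1876) = 2*sqrt(469)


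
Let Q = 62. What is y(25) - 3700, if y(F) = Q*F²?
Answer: 35050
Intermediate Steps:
y(F) = 62*F²
y(25) - 3700 = 62*25² - 3700 = 62*625 - 3700 = 38750 - 3700 = 35050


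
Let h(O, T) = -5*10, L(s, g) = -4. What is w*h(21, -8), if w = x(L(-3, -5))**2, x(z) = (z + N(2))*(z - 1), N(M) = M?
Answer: -5000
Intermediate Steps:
h(O, T) = -50
x(z) = (-1 + z)*(2 + z) (x(z) = (z + 2)*(z - 1) = (2 + z)*(-1 + z) = (-1 + z)*(2 + z))
w = 100 (w = (-2 - 4 + (-4)**2)**2 = (-2 - 4 + 16)**2 = 10**2 = 100)
w*h(21, -8) = 100*(-50) = -5000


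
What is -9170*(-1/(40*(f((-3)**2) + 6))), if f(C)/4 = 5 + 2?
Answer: 917/136 ≈ 6.7426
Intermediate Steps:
f(C) = 28 (f(C) = 4*(5 + 2) = 4*7 = 28)
-9170*(-1/(40*(f((-3)**2) + 6))) = -9170*(-1/(40*(28 + 6))) = -9170/(34*(-40)) = -9170/(-1360) = -9170*(-1/1360) = 917/136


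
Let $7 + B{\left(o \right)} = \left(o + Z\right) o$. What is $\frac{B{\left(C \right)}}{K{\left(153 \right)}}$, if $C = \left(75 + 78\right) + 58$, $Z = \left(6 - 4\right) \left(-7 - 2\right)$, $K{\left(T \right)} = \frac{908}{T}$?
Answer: $\frac{1557387}{227} \approx 6860.7$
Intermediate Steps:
$Z = -18$ ($Z = 2 \left(-9\right) = -18$)
$C = 211$ ($C = 153 + 58 = 211$)
$B{\left(o \right)} = -7 + o \left(-18 + o\right)$ ($B{\left(o \right)} = -7 + \left(o - 18\right) o = -7 + \left(-18 + o\right) o = -7 + o \left(-18 + o\right)$)
$\frac{B{\left(C \right)}}{K{\left(153 \right)}} = \frac{-7 + 211^{2} - 3798}{908 \cdot \frac{1}{153}} = \frac{-7 + 44521 - 3798}{908 \cdot \frac{1}{153}} = \frac{40716}{\frac{908}{153}} = 40716 \cdot \frac{153}{908} = \frac{1557387}{227}$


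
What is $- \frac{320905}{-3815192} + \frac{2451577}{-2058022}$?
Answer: $- \frac{4346403703937}{3925874535112} \approx -1.1071$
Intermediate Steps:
$- \frac{320905}{-3815192} + \frac{2451577}{-2058022} = \left(-320905\right) \left(- \frac{1}{3815192}\right) + 2451577 \left(- \frac{1}{2058022}\right) = \frac{320905}{3815192} - \frac{2451577}{2058022} = - \frac{4346403703937}{3925874535112}$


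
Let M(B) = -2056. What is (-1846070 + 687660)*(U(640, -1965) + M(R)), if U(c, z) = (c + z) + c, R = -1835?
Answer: 3175201810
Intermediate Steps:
U(c, z) = z + 2*c
(-1846070 + 687660)*(U(640, -1965) + M(R)) = (-1846070 + 687660)*((-1965 + 2*640) - 2056) = -1158410*((-1965 + 1280) - 2056) = -1158410*(-685 - 2056) = -1158410*(-2741) = 3175201810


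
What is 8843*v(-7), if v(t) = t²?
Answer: 433307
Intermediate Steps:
8843*v(-7) = 8843*(-7)² = 8843*49 = 433307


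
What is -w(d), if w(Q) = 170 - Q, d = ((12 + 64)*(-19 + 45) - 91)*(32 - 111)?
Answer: -149085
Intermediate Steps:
d = -148915 (d = (76*26 - 91)*(-79) = (1976 - 91)*(-79) = 1885*(-79) = -148915)
-w(d) = -(170 - 1*(-148915)) = -(170 + 148915) = -1*149085 = -149085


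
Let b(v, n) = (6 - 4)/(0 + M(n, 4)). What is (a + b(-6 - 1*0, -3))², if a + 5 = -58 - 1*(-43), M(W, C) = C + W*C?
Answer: 6561/16 ≈ 410.06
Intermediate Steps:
M(W, C) = C + C*W
b(v, n) = 2/(4 + 4*n) (b(v, n) = (6 - 4)/(0 + 4*(1 + n)) = 2/(0 + (4 + 4*n)) = 2/(4 + 4*n))
a = -20 (a = -5 + (-58 - 1*(-43)) = -5 + (-58 + 43) = -5 - 15 = -20)
(a + b(-6 - 1*0, -3))² = (-20 + 1/(2*(1 - 3)))² = (-20 + (½)/(-2))² = (-20 + (½)*(-½))² = (-20 - ¼)² = (-81/4)² = 6561/16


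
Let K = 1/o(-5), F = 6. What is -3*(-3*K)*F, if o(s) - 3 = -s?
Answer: 27/4 ≈ 6.7500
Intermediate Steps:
o(s) = 3 - s
K = ⅛ (K = 1/(3 - 1*(-5)) = 1/(3 + 5) = 1/8 = ⅛ ≈ 0.12500)
-3*(-3*K)*F = -3*(-3*⅛)*6 = -(-9)*6/8 = -3*(-9/4) = 27/4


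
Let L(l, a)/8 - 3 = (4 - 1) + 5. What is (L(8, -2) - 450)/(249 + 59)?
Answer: -181/154 ≈ -1.1753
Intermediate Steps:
L(l, a) = 88 (L(l, a) = 24 + 8*((4 - 1) + 5) = 24 + 8*(3 + 5) = 24 + 8*8 = 24 + 64 = 88)
(L(8, -2) - 450)/(249 + 59) = (88 - 450)/(249 + 59) = -362/308 = -362*1/308 = -181/154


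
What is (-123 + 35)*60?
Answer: -5280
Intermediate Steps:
(-123 + 35)*60 = -88*60 = -5280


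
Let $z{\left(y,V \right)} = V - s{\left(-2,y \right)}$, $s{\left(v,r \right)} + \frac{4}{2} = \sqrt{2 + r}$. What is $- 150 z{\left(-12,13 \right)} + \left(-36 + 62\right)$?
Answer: $-2224 + 150 i \sqrt{10} \approx -2224.0 + 474.34 i$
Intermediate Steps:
$s{\left(v,r \right)} = -2 + \sqrt{2 + r}$
$z{\left(y,V \right)} = 2 + V - \sqrt{2 + y}$ ($z{\left(y,V \right)} = V - \left(-2 + \sqrt{2 + y}\right) = 2 + V - \sqrt{2 + y}$)
$- 150 z{\left(-12,13 \right)} + \left(-36 + 62\right) = - 150 \left(2 + 13 - \sqrt{2 - 12}\right) + \left(-36 + 62\right) = - 150 \left(2 + 13 - \sqrt{-10}\right) + 26 = - 150 \left(2 + 13 - i \sqrt{10}\right) + 26 = - 150 \left(15 - i \sqrt{10}\right) + 26 = \left(-2250 + 150 i \sqrt{10}\right) + 26 = -2224 + 150 i \sqrt{10}$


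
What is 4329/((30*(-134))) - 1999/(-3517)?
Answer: -2396371/4712780 ≈ -0.50848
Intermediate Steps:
4329/((30*(-134))) - 1999/(-3517) = 4329/(-4020) - 1999*(-1/3517) = 4329*(-1/4020) + 1999/3517 = -1443/1340 + 1999/3517 = -2396371/4712780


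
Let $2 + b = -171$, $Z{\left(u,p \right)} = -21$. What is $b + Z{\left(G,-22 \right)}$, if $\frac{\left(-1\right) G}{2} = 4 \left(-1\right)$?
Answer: $-194$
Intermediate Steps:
$G = 8$ ($G = - 2 \cdot 4 \left(-1\right) = \left(-2\right) \left(-4\right) = 8$)
$b = -173$ ($b = -2 - 171 = -173$)
$b + Z{\left(G,-22 \right)} = -173 - 21 = -194$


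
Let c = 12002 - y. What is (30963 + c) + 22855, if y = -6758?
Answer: 72578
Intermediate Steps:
c = 18760 (c = 12002 - 1*(-6758) = 12002 + 6758 = 18760)
(30963 + c) + 22855 = (30963 + 18760) + 22855 = 49723 + 22855 = 72578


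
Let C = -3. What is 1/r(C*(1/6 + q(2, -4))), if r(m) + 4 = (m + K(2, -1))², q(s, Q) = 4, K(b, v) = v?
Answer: 4/713 ≈ 0.0056101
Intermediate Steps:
r(m) = -4 + (-1 + m)² (r(m) = -4 + (m - 1)² = -4 + (-1 + m)²)
1/r(C*(1/6 + q(2, -4))) = 1/(-4 + (-1 - 3*(1/6 + 4))²) = 1/(-4 + (-1 - 3*(⅙ + 4))²) = 1/(-4 + (-1 - 3*25/6)²) = 1/(-4 + (-1 - 25/2)²) = 1/(-4 + (-27/2)²) = 1/(-4 + 729/4) = 1/(713/4) = 4/713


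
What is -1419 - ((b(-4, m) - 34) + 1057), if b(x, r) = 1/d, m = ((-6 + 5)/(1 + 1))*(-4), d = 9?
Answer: -21979/9 ≈ -2442.1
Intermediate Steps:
m = 2 (m = -1/2*(-4) = -1*½*(-4) = -½*(-4) = 2)
b(x, r) = ⅑ (b(x, r) = 1/9 = ⅑)
-1419 - ((b(-4, m) - 34) + 1057) = -1419 - ((⅑ - 34) + 1057) = -1419 - (-305/9 + 1057) = -1419 - 1*9208/9 = -1419 - 9208/9 = -21979/9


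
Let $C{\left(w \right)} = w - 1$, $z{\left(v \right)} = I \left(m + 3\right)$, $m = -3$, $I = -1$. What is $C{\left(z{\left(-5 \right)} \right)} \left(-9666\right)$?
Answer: $9666$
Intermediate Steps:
$z{\left(v \right)} = 0$ ($z{\left(v \right)} = - (-3 + 3) = \left(-1\right) 0 = 0$)
$C{\left(w \right)} = -1 + w$ ($C{\left(w \right)} = w - 1 = -1 + w$)
$C{\left(z{\left(-5 \right)} \right)} \left(-9666\right) = \left(-1 + 0\right) \left(-9666\right) = \left(-1\right) \left(-9666\right) = 9666$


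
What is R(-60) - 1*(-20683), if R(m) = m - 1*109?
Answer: 20514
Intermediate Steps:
R(m) = -109 + m (R(m) = m - 109 = -109 + m)
R(-60) - 1*(-20683) = (-109 - 60) - 1*(-20683) = -169 + 20683 = 20514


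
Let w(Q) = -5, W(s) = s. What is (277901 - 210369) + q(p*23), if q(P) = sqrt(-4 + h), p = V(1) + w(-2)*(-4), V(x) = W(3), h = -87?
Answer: 67532 + I*sqrt(91) ≈ 67532.0 + 9.5394*I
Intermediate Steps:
V(x) = 3
p = 23 (p = 3 - 5*(-4) = 3 + 20 = 23)
q(P) = I*sqrt(91) (q(P) = sqrt(-4 - 87) = sqrt(-91) = I*sqrt(91))
(277901 - 210369) + q(p*23) = (277901 - 210369) + I*sqrt(91) = 67532 + I*sqrt(91)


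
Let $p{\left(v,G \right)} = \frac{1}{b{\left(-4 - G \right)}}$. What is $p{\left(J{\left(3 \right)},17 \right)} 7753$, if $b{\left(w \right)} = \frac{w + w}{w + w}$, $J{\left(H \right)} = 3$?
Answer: $7753$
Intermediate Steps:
$b{\left(w \right)} = 1$ ($b{\left(w \right)} = \frac{2 w}{2 w} = 2 w \frac{1}{2 w} = 1$)
$p{\left(v,G \right)} = 1$ ($p{\left(v,G \right)} = 1^{-1} = 1$)
$p{\left(J{\left(3 \right)},17 \right)} 7753 = 1 \cdot 7753 = 7753$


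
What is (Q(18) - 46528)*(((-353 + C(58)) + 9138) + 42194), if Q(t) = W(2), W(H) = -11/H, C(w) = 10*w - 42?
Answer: -4794532639/2 ≈ -2.3973e+9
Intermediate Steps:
C(w) = -42 + 10*w
Q(t) = -11/2
(Q(18) - 46528)*(((-353 + C(58)) + 9138) + 42194) = (-11/2 - 46528)*(((-353 + (-42 + 10*58)) + 9138) + 42194) = -93067*(((-353 + (-42 + 580)) + 9138) + 42194)/2 = -93067*(((-353 + 538) + 9138) + 42194)/2 = -93067*((185 + 9138) + 42194)/2 = -93067*(9323 + 42194)/2 = -93067/2*51517 = -4794532639/2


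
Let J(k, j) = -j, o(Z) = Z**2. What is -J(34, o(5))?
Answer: 25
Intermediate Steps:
-J(34, o(5)) = -(-1)*5**2 = -(-1)*25 = -1*(-25) = 25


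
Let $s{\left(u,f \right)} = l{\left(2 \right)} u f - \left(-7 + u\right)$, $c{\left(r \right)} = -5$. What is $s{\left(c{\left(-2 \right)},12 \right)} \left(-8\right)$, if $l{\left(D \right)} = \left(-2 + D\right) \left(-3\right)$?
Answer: $-96$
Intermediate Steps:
$l{\left(D \right)} = 6 - 3 D$
$s{\left(u,f \right)} = 7 - u$ ($s{\left(u,f \right)} = \left(6 - 6\right) u f - \left(-7 + u\right) = 0 u f - \left(-7 + u\right) = 0 f - \left(-7 + u\right) = 0 - \left(-7 + u\right) = 7 - u$)
$s{\left(c{\left(-2 \right)},12 \right)} \left(-8\right) = \left(7 - -5\right) \left(-8\right) = \left(7 + 5\right) \left(-8\right) = 12 \left(-8\right) = -96$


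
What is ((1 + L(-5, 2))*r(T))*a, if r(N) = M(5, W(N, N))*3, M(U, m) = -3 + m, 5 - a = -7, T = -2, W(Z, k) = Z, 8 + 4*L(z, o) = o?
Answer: 90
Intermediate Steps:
L(z, o) = -2 + o/4
a = 12 (a = 5 - 1*(-7) = 5 + 7 = 12)
r(N) = -9 + 3*N (r(N) = (-3 + N)*3 = -9 + 3*N)
((1 + L(-5, 2))*r(T))*a = ((1 + (-2 + (¼)*2))*(-9 + 3*(-2)))*12 = ((1 + (-2 + ½))*(-9 - 6))*12 = ((1 - 3/2)*(-15))*12 = -½*(-15)*12 = (15/2)*12 = 90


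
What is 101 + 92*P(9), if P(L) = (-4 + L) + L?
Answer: 1389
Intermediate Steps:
P(L) = -4 + 2*L
101 + 92*P(9) = 101 + 92*(-4 + 2*9) = 101 + 92*(-4 + 18) = 101 + 92*14 = 101 + 1288 = 1389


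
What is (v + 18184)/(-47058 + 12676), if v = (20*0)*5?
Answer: -9092/17191 ≈ -0.52888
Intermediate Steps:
v = 0 (v = 0*5 = 0)
(v + 18184)/(-47058 + 12676) = (0 + 18184)/(-47058 + 12676) = 18184/(-34382) = 18184*(-1/34382) = -9092/17191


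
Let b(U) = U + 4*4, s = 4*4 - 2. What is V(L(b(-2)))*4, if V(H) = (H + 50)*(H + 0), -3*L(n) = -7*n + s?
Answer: 8736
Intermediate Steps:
s = 14 (s = 16 - 2 = 14)
b(U) = 16 + U (b(U) = U + 16 = 16 + U)
L(n) = -14/3 + 7*n/3 (L(n) = -(-7*n + 14)/3 = -(14 - 7*n)/3 = -14/3 + 7*n/3)
V(H) = H*(50 + H) (V(H) = (50 + H)*H = H*(50 + H))
V(L(b(-2)))*4 = ((-14/3 + 7*(16 - 2)/3)*(50 + (-14/3 + 7*(16 - 2)/3)))*4 = ((-14/3 + (7/3)*14)*(50 + (-14/3 + (7/3)*14)))*4 = ((-14/3 + 98/3)*(50 + (-14/3 + 98/3)))*4 = (28*(50 + 28))*4 = (28*78)*4 = 2184*4 = 8736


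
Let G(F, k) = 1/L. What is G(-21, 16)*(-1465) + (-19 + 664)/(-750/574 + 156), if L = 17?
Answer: -20631550/251583 ≈ -82.007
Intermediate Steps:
G(F, k) = 1/17
G(-21, 16)*(-1465) + (-19 + 664)/(-750/574 + 156) = (1/17)*(-1465) + (-19 + 664)/(-750/574 + 156) = -1465/17 + 645/(-750*1/574 + 156) = -1465/17 + 645/(-375/287 + 156) = -1465/17 + 645/(44397/287) = -1465/17 + 645*(287/44397) = -1465/17 + 61705/14799 = -20631550/251583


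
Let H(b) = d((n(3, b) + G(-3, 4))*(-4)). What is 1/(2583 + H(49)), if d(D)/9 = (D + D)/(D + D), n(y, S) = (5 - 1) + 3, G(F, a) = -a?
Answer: 1/2592 ≈ 0.00038580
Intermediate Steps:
n(y, S) = 7 (n(y, S) = 4 + 3 = 7)
d(D) = 9 (d(D) = 9*((D + D)/(D + D)) = 9*((2*D)/((2*D))) = 9*((2*D)*(1/(2*D))) = 9*1 = 9)
H(b) = 9
1/(2583 + H(49)) = 1/(2583 + 9) = 1/2592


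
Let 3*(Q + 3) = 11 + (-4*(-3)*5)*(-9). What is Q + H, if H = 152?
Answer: -82/3 ≈ -27.333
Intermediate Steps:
Q = -538/3 (Q = -3 + (11 + (-4*(-3)*5)*(-9))/3 = -3 + (11 + (12*5)*(-9))/3 = -3 + (11 + 60*(-9))/3 = -3 + (11 - 540)/3 = -3 + (⅓)*(-529) = -3 - 529/3 = -538/3 ≈ -179.33)
Q + H = -538/3 + 152 = -82/3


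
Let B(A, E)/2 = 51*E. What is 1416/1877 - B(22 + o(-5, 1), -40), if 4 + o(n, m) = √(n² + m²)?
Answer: 7659576/1877 ≈ 4080.8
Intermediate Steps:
o(n, m) = -4 + √(m² + n²) (o(n, m) = -4 + √(n² + m²) = -4 + √(m² + n²))
B(A, E) = 102*E (B(A, E) = 2*(51*E) = 102*E)
1416/1877 - B(22 + o(-5, 1), -40) = 1416/1877 - 102*(-40) = 1416*(1/1877) - 1*(-4080) = 1416/1877 + 4080 = 7659576/1877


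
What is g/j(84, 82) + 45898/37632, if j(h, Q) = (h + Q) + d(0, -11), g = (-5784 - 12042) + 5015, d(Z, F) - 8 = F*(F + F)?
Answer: -7234531/244608 ≈ -29.576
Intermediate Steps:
d(Z, F) = 8 + 2*F² (d(Z, F) = 8 + F*(F + F) = 8 + F*(2*F) = 8 + 2*F²)
g = -12811 (g = -17826 + 5015 = -12811)
j(h, Q) = 250 + Q + h (j(h, Q) = (h + Q) + (8 + 2*(-11)²) = (Q + h) + (8 + 2*121) = (Q + h) + (8 + 242) = (Q + h) + 250 = 250 + Q + h)
g/j(84, 82) + 45898/37632 = -12811/(250 + 82 + 84) + 45898/37632 = -12811/416 + 45898*(1/37632) = -12811*1/416 + 22949/18816 = -12811/416 + 22949/18816 = -7234531/244608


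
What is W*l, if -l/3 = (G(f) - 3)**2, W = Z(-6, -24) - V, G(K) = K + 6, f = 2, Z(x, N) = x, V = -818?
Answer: -60900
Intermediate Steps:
G(K) = 6 + K
W = 812 (W = -6 - 1*(-818) = -6 + 818 = 812)
l = -75 (l = -3*((6 + 2) - 3)**2 = -3*(8 - 3)**2 = -3*5**2 = -3*25 = -75)
W*l = 812*(-75) = -60900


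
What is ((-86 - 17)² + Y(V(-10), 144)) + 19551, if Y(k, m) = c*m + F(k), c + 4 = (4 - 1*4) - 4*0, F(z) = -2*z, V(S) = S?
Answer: 29604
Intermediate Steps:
c = -4 (c = -4 + ((4 - 1*4) - 4*0) = -4 + ((4 - 4) + 0) = -4 + (0 + 0) = -4 + 0 = -4)
Y(k, m) = -4*m - 2*k
((-86 - 17)² + Y(V(-10), 144)) + 19551 = ((-86 - 17)² + (-4*144 - 2*(-10))) + 19551 = ((-103)² + (-576 + 20)) + 19551 = (10609 - 556) + 19551 = 10053 + 19551 = 29604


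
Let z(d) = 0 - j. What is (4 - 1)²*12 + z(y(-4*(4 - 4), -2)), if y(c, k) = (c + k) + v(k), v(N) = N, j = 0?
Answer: 108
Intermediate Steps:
y(c, k) = c + 2*k (y(c, k) = (c + k) + k = c + 2*k)
z(d) = 0 (z(d) = 0 - 1*0 = 0 + 0 = 0)
(4 - 1)²*12 + z(y(-4*(4 - 4), -2)) = (4 - 1)²*12 + 0 = 3²*12 + 0 = 9*12 + 0 = 108 + 0 = 108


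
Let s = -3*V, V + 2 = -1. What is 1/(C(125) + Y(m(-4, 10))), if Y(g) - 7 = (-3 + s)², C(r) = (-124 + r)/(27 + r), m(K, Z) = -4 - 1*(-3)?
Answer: 152/6537 ≈ 0.023252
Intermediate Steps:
V = -3 (V = -2 - 1 = -3)
m(K, Z) = -1 (m(K, Z) = -4 + 3 = -1)
s = 9 (s = -3*(-3) = 9)
C(r) = (-124 + r)/(27 + r)
Y(g) = 43 (Y(g) = 7 + (-3 + 9)² = 7 + 6² = 7 + 36 = 43)
1/(C(125) + Y(m(-4, 10))) = 1/((-124 + 125)/(27 + 125) + 43) = 1/(1/152 + 43) = 1/(6537/152) = 152/6537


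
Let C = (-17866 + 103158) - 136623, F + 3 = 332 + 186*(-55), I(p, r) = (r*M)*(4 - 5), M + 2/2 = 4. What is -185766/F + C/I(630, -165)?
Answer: -416274061/4900995 ≈ -84.937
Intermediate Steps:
M = 3 (M = -1 + 4 = 3)
I(p, r) = -3*r (I(p, r) = (r*3)*(4 - 5) = (3*r)*(-1) = -3*r)
F = -9901 (F = -3 + (332 + 186*(-55)) = -3 + (332 - 10230) = -3 - 9898 = -9901)
C = -51331 (C = 85292 - 136623 = -51331)
-185766/F + C/I(630, -165) = -185766/(-9901) - 51331/((-3*(-165))) = -185766*(-1/9901) - 51331/495 = 185766/9901 - 51331*1/495 = 185766/9901 - 51331/495 = -416274061/4900995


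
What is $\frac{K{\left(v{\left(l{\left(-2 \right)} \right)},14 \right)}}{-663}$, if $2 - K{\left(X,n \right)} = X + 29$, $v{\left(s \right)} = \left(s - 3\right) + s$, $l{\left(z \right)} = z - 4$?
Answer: $\frac{4}{221} \approx 0.0181$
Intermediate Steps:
$l{\left(z \right)} = -4 + z$ ($l{\left(z \right)} = z - 4 = -4 + z$)
$v{\left(s \right)} = -3 + 2 s$ ($v{\left(s \right)} = \left(-3 + s\right) + s = -3 + 2 s$)
$K{\left(X,n \right)} = -27 - X$ ($K{\left(X,n \right)} = 2 - \left(X + 29\right) = 2 - \left(29 + X\right) = -27 - X$)
$\frac{K{\left(v{\left(l{\left(-2 \right)} \right)},14 \right)}}{-663} = \frac{-27 - \left(-3 + 2 \left(-4 - 2\right)\right)}{-663} = \left(-27 - \left(-3 + 2 \left(-6\right)\right)\right) \left(- \frac{1}{663}\right) = \left(-27 - \left(-3 - 12\right)\right) \left(- \frac{1}{663}\right) = \left(-27 - -15\right) \left(- \frac{1}{663}\right) = \left(-27 + 15\right) \left(- \frac{1}{663}\right) = \left(-12\right) \left(- \frac{1}{663}\right) = \frac{4}{221}$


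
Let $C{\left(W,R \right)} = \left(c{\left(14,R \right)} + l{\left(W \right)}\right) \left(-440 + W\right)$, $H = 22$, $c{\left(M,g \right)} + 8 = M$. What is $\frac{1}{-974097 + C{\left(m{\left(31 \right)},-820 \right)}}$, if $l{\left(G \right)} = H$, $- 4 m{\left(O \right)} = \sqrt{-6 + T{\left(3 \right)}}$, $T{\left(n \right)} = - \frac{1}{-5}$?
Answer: $- \frac{4932085}{4865092490866} + \frac{7 i \sqrt{145}}{4865092490866} \approx -1.0138 \cdot 10^{-6} + 1.7326 \cdot 10^{-11} i$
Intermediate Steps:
$c{\left(M,g \right)} = -8 + M$
$T{\left(n \right)} = \frac{1}{5}$ ($T{\left(n \right)} = \left(-1\right) \left(- \frac{1}{5}\right) = \frac{1}{5}$)
$m{\left(O \right)} = - \frac{i \sqrt{145}}{20}$ ($m{\left(O \right)} = - \frac{\sqrt{-6 + \frac{1}{5}}}{4} = - \frac{\sqrt{- \frac{29}{5}}}{4} = - \frac{\frac{1}{5} i \sqrt{145}}{4} = - \frac{i \sqrt{145}}{20}$)
$l{\left(G \right)} = 22$
$C{\left(W,R \right)} = -12320 + 28 W$ ($C{\left(W,R \right)} = \left(\left(-8 + 14\right) + 22\right) \left(-440 + W\right) = \left(6 + 22\right) \left(-440 + W\right) = 28 \left(-440 + W\right) = -12320 + 28 W$)
$\frac{1}{-974097 + C{\left(m{\left(31 \right)},-820 \right)}} = \frac{1}{-974097 - \left(12320 - 28 \left(- \frac{i \sqrt{145}}{20}\right)\right)} = \frac{1}{-974097 - \left(12320 + \frac{7 i \sqrt{145}}{5}\right)} = \frac{1}{-986417 - \frac{7 i \sqrt{145}}{5}}$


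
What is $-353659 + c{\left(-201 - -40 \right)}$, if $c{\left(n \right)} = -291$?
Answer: $-353950$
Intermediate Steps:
$-353659 + c{\left(-201 - -40 \right)} = -353659 - 291 = -353950$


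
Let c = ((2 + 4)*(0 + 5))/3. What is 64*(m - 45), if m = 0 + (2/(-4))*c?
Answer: -3200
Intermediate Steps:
c = 10 (c = (6*5)*(⅓) = 30*(⅓) = 10)
m = -5 (m = 0 + (2/(-4))*10 = 0 + (2*(-¼))*10 = 0 - ½*10 = 0 - 5 = -5)
64*(m - 45) = 64*(-5 - 45) = 64*(-50) = -3200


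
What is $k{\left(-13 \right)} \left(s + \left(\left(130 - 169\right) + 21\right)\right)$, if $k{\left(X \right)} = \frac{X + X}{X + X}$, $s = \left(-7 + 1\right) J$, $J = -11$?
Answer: $48$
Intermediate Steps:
$s = 66$ ($s = \left(-7 + 1\right) \left(-11\right) = \left(-6\right) \left(-11\right) = 66$)
$k{\left(X \right)} = 1$ ($k{\left(X \right)} = \frac{2 X}{2 X} = 2 X \frac{1}{2 X} = 1$)
$k{\left(-13 \right)} \left(s + \left(\left(130 - 169\right) + 21\right)\right) = 1 \left(66 + \left(\left(130 - 169\right) + 21\right)\right) = 1 \left(66 + \left(-39 + 21\right)\right) = 1 \left(66 - 18\right) = 1 \cdot 48 = 48$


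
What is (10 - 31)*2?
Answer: -42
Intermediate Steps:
(10 - 31)*2 = -21*2 = -42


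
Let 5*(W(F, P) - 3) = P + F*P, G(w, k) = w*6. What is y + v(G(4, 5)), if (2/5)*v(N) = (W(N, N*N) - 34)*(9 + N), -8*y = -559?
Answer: 1880899/8 ≈ 2.3511e+5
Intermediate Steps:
y = 559/8 (y = -⅛*(-559) = 559/8 ≈ 69.875)
G(w, k) = 6*w
W(F, P) = 3 + P/5 + F*P/5 (W(F, P) = 3 + (P + F*P)/5 = 3 + (P/5 + F*P/5) = 3 + P/5 + F*P/5)
v(N) = 5*(9 + N)*(-31 + N²/5 + N³/5)/2 (v(N) = 5*(((3 + (N*N)/5 + N*(N*N)/5) - 34)*(9 + N))/2 = 5*(((3 + N²/5 + N*N²/5) - 34)*(9 + N))/2 = 5*(((3 + N²/5 + N³/5) - 34)*(9 + N))/2 = 5*((-31 + N²/5 + N³/5)*(9 + N))/2 = 5*((9 + N)*(-31 + N²/5 + N³/5))/2 = 5*(9 + N)*(-31 + N²/5 + N³/5)/2)
y + v(G(4, 5)) = 559/8 + (-1395/2 + (6*4)⁴/2 + 5*(6*4)³ - 465*4 + 9*(6*4)²/2) = 559/8 + (-1395/2 + (½)*24⁴ + 5*24³ - 155/2*24 + (9/2)*24²) = 559/8 + (-1395/2 + (½)*331776 + 5*13824 - 1860 + (9/2)*576) = 559/8 + (-1395/2 + 165888 + 69120 - 1860 + 2592) = 559/8 + 470085/2 = 1880899/8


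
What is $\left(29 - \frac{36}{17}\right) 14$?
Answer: $\frac{6398}{17} \approx 376.35$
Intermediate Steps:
$\left(29 - \frac{36}{17}\right) 14 = \frac{457}{17} \cdot 14 = \frac{6398}{17}$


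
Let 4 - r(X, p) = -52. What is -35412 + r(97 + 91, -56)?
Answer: -35356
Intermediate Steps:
r(X, p) = 56 (r(X, p) = 4 - 1*(-52) = 4 + 52 = 56)
-35412 + r(97 + 91, -56) = -35412 + 56 = -35356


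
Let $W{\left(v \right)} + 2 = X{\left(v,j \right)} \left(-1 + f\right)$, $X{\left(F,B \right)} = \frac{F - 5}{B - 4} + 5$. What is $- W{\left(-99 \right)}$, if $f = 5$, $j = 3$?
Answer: $-434$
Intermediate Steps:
$X{\left(F,B \right)} = 5 + \frac{-5 + F}{-4 + B}$ ($X{\left(F,B \right)} = \frac{-5 + F}{-4 + B} + 5 = 5 + \frac{-5 + F}{-4 + B}$)
$W{\left(v \right)} = 38 - 4 v$ ($W{\left(v \right)} = -2 + \frac{-25 + v + 5 \cdot 3}{-4 + 3} \left(-1 + 5\right) = -2 + \frac{-25 + v + 15}{-1} \cdot 4 = -2 + - (-10 + v) 4 = -2 + \left(10 - v\right) 4 = -2 - \left(-40 + 4 v\right) = 38 - 4 v$)
$- W{\left(-99 \right)} = - (38 - -396) = - (38 + 396) = \left(-1\right) 434 = -434$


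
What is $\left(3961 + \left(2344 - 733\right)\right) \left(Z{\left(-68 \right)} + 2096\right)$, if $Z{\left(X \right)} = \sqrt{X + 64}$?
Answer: $11678912 + 11144 i \approx 1.1679 \cdot 10^{7} + 11144.0 i$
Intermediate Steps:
$Z{\left(X \right)} = \sqrt{64 + X}$
$\left(3961 + \left(2344 - 733\right)\right) \left(Z{\left(-68 \right)} + 2096\right) = \left(3961 + \left(2344 - 733\right)\right) \left(\sqrt{64 - 68} + 2096\right) = \left(3961 + \left(2344 - 733\right)\right) \left(\sqrt{-4} + 2096\right) = \left(3961 + 1611\right) \left(2 i + 2096\right) = 5572 \left(2096 + 2 i\right) = 11678912 + 11144 i$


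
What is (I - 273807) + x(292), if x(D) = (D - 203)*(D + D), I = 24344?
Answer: -197487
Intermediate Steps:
x(D) = 2*D*(-203 + D) (x(D) = (-203 + D)*(2*D) = 2*D*(-203 + D))
(I - 273807) + x(292) = (24344 - 273807) + 2*292*(-203 + 292) = -249463 + 2*292*89 = -249463 + 51976 = -197487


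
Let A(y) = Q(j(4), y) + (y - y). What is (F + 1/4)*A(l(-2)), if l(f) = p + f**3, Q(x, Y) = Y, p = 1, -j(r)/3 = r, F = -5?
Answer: 133/4 ≈ 33.250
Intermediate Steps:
j(r) = -3*r
l(f) = 1 + f**3
A(y) = y (A(y) = y + (y - y) = y + 0 = y)
(F + 1/4)*A(l(-2)) = (-5 + 1/4)*(1 + (-2)**3) = (-5 + 1/4)*(1 - 8) = -19/4*(-7) = 133/4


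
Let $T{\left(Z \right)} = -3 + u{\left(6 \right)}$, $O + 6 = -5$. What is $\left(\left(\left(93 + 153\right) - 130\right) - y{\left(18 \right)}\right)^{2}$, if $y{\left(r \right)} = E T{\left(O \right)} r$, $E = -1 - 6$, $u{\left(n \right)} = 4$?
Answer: $58564$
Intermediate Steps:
$O = -11$ ($O = -6 - 5 = -11$)
$T{\left(Z \right)} = 1$ ($T{\left(Z \right)} = -3 + 4 = 1$)
$E = -7$ ($E = -1 - 6 = -7$)
$y{\left(r \right)} = - 7 r$ ($y{\left(r \right)} = \left(-7\right) 1 r = - 7 r$)
$\left(\left(\left(93 + 153\right) - 130\right) - y{\left(18 \right)}\right)^{2} = \left(\left(\left(93 + 153\right) - 130\right) - \left(-7\right) 18\right)^{2} = \left(\left(246 - 130\right) - -126\right)^{2} = \left(116 + 126\right)^{2} = 242^{2} = 58564$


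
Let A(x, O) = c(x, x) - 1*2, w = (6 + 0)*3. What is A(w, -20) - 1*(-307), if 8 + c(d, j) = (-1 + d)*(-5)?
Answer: 212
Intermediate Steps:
w = 18 (w = 6*3 = 18)
c(d, j) = -3 - 5*d (c(d, j) = -8 + (-1 + d)*(-5) = -8 + (5 - 5*d) = -3 - 5*d)
A(x, O) = -5 - 5*x (A(x, O) = (-3 - 5*x) - 1*2 = (-3 - 5*x) - 2 = -5 - 5*x)
A(w, -20) - 1*(-307) = (-5 - 5*18) - 1*(-307) = (-5 - 90) + 307 = -95 + 307 = 212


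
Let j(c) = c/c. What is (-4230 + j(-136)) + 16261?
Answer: 12032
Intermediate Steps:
j(c) = 1
(-4230 + j(-136)) + 16261 = (-4230 + 1) + 16261 = -4229 + 16261 = 12032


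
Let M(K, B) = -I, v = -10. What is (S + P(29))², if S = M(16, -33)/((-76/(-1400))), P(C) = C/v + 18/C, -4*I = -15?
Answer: 38648414464/7590025 ≈ 5092.0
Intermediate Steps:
I = 15/4 (I = -¼*(-15) = 15/4 ≈ 3.7500)
M(K, B) = -15/4 (M(K, B) = -1*15/4 = -15/4)
P(C) = 18/C - C/10 (P(C) = C/(-10) + 18/C = C*(-⅒) + 18/C = -C/10 + 18/C = 18/C - C/10)
S = -2625/38 (S = -15/(4*((-76/(-1400)))) = -15/(4*((-76*(-1/1400)))) = -15/(4*19/350) = -15/4*350/19 = -2625/38 ≈ -69.079)
(S + P(29))² = (-2625/38 + (18/29 - ⅒*29))² = (-2625/38 + (18*(1/29) - 29/10))² = (-2625/38 + (18/29 - 29/10))² = (-2625/38 - 661/290)² = (-196592/2755)² = 38648414464/7590025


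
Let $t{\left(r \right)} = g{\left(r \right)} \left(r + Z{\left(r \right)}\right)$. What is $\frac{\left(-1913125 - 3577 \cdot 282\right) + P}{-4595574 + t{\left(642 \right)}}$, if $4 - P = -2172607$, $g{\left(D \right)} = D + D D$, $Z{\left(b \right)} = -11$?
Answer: $- \frac{187307}{63971253} \approx -0.002928$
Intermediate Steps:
$g{\left(D \right)} = D + D^{2}$
$P = 2172611$ ($P = 4 - -2172607 = 4 + 2172607 = 2172611$)
$t{\left(r \right)} = r \left(1 + r\right) \left(-11 + r\right)$ ($t{\left(r \right)} = r \left(1 + r\right) \left(r - 11\right) = r \left(1 + r\right) \left(-11 + r\right)$)
$\frac{\left(-1913125 - 3577 \cdot 282\right) + P}{-4595574 + t{\left(642 \right)}} = \frac{\left(-1913125 - 3577 \cdot 282\right) + 2172611}{-4595574 + 642 \left(1 + 642\right) \left(-11 + 642\right)} = \frac{\left(-1913125 - 1008714\right) + 2172611}{-4595574 + 642 \cdot 643 \cdot 631} = \frac{\left(-1913125 - 1008714\right) + 2172611}{-4595574 + 260480586} = \frac{-2921839 + 2172611}{255885012} = \left(-749228\right) \frac{1}{255885012} = - \frac{187307}{63971253}$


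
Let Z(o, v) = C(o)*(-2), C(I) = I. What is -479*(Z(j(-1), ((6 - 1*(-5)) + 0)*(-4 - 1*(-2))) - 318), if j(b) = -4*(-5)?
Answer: 171482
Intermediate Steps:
j(b) = 20
Z(o, v) = -2*o (Z(o, v) = o*(-2) = -2*o)
-479*(Z(j(-1), ((6 - 1*(-5)) + 0)*(-4 - 1*(-2))) - 318) = -479*(-2*20 - 318) = -479*(-40 - 318) = -479*(-358) = 171482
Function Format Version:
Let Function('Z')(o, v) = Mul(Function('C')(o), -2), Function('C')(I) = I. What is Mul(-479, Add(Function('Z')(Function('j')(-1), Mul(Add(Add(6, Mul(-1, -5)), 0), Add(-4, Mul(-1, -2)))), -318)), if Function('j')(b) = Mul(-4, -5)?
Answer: 171482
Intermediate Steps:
Function('j')(b) = 20
Function('Z')(o, v) = Mul(-2, o) (Function('Z')(o, v) = Mul(o, -2) = Mul(-2, o))
Mul(-479, Add(Function('Z')(Function('j')(-1), Mul(Add(Add(6, Mul(-1, -5)), 0), Add(-4, Mul(-1, -2)))), -318)) = Mul(-479, Add(Mul(-2, 20), -318)) = Mul(-479, Add(-40, -318)) = Mul(-479, -358) = 171482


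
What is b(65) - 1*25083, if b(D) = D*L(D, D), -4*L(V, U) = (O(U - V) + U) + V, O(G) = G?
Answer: -54391/2 ≈ -27196.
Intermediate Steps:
L(V, U) = -U/2 (L(V, U) = -(((U - V) + U) + V)/4 = -((-V + 2*U) + V)/4 = -U/2)
b(D) = -D²/2 (b(D) = D*(-D/2) = -D²/2)
b(65) - 1*25083 = -½*65² - 1*25083 = -½*4225 - 25083 = -4225/2 - 25083 = -54391/2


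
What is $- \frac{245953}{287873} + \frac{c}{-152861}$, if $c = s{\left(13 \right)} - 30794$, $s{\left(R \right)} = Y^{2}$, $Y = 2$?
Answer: $- \frac{28733011863}{44004554653} \approx -0.65296$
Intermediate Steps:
$s{\left(R \right)} = 4$ ($s{\left(R \right)} = 2^{2} = 4$)
$c = -30790$ ($c = 4 - 30794 = -30790$)
$- \frac{245953}{287873} + \frac{c}{-152861} = - \frac{245953}{287873} - \frac{30790}{-152861} = \left(-245953\right) \frac{1}{287873} - - \frac{30790}{152861} = - \frac{245953}{287873} + \frac{30790}{152861} = - \frac{28733011863}{44004554653}$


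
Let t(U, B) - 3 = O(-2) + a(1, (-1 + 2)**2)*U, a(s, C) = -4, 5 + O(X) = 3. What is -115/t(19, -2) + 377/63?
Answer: 2368/315 ≈ 7.5175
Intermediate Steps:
O(X) = -2 (O(X) = -5 + 3 = -2)
t(U, B) = 1 - 4*U (t(U, B) = 3 + (-2 - 4*U) = 1 - 4*U)
-115/t(19, -2) + 377/63 = -115/(1 - 4*19) + 377/63 = -115/(1 - 76) + 377*(1/63) = -115/(-75) + 377/63 = -115*(-1/75) + 377/63 = 23/15 + 377/63 = 2368/315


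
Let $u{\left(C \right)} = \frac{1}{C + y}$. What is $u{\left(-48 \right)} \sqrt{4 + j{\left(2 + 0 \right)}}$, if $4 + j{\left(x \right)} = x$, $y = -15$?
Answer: $- \frac{\sqrt{2}}{63} \approx -0.022448$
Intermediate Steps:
$j{\left(x \right)} = -4 + x$
$u{\left(C \right)} = \frac{1}{-15 + C}$ ($u{\left(C \right)} = \frac{1}{C - 15} = \frac{1}{-15 + C}$)
$u{\left(-48 \right)} \sqrt{4 + j{\left(2 + 0 \right)}} = \frac{\sqrt{4 + \left(-4 + \left(2 + 0\right)\right)}}{-15 - 48} = \frac{\sqrt{4 + \left(-4 + 2\right)}}{-63} = - \frac{\sqrt{4 - 2}}{63} = - \frac{\sqrt{2}}{63}$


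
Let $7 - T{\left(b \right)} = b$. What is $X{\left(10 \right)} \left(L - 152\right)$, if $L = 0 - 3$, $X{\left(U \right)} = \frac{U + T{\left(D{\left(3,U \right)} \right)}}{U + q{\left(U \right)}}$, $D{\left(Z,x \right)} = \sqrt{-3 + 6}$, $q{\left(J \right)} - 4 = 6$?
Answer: $- \frac{527}{4} + \frac{31 \sqrt{3}}{4} \approx -118.33$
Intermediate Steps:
$q{\left(J \right)} = 10$ ($q{\left(J \right)} = 4 + 6 = 10$)
$D{\left(Z,x \right)} = \sqrt{3}$
$T{\left(b \right)} = 7 - b$
$X{\left(U \right)} = \frac{7 + U - \sqrt{3}}{10 + U}$ ($X{\left(U \right)} = \frac{U + \left(7 - \sqrt{3}\right)}{U + 10} = \frac{7 + U - \sqrt{3}}{10 + U}$)
$L = -3$ ($L = 0 - 3 = -3$)
$X{\left(10 \right)} \left(L - 152\right) = \frac{7 + 10 - \sqrt{3}}{10 + 10} \left(-3 - 152\right) = \frac{17 - \sqrt{3}}{20} \left(-155\right) = \left(\frac{17}{20} - \frac{\sqrt{3}}{20}\right) \left(-155\right) = - \frac{527}{4} + \frac{31 \sqrt{3}}{4}$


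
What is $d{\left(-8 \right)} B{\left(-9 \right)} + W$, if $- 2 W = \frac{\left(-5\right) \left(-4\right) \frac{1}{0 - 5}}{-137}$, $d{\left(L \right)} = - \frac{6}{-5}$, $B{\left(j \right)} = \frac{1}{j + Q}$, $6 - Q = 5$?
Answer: $- \frac{451}{2740} \approx -0.1646$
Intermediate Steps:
$Q = 1$ ($Q = 6 - 5 = 1$)
$B{\left(j \right)} = \frac{1}{1 + j}$ ($B{\left(j \right)} = \frac{1}{j + 1} = \frac{1}{1 + j}$)
$d{\left(L \right)} = \frac{6}{5}$ ($d{\left(L \right)} = \left(-6\right) \left(- \frac{1}{5}\right) = \frac{6}{5}$)
$W = - \frac{2}{137}$ ($W = - \frac{\frac{\left(-5\right) \left(-4\right)}{0 - 5} \frac{1}{-137}}{2} = - \frac{\frac{20}{-5} \left(- \frac{1}{137}\right)}{2} = - \frac{20 \left(- \frac{1}{5}\right) \left(- \frac{1}{137}\right)}{2} = - \frac{\left(-4\right) \left(- \frac{1}{137}\right)}{2} = \left(- \frac{1}{2}\right) \frac{4}{137} = - \frac{2}{137} \approx -0.014599$)
$d{\left(-8 \right)} B{\left(-9 \right)} + W = \frac{6}{5 \left(1 - 9\right)} - \frac{2}{137} = \frac{6}{5 \left(-8\right)} - \frac{2}{137} = \frac{6}{5} \left(- \frac{1}{8}\right) - \frac{2}{137} = - \frac{3}{20} - \frac{2}{137} = - \frac{451}{2740}$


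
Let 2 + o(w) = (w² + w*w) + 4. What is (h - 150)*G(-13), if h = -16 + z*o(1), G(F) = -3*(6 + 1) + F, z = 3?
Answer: 5236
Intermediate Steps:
o(w) = 2 + 2*w² (o(w) = -2 + ((w² + w*w) + 4) = -2 + ((w² + w²) + 4) = -2 + (2*w² + 4) = -2 + (4 + 2*w²) = 2 + 2*w²)
G(F) = -21 + F (G(F) = -3*7 + F = -21 + F)
h = -4 (h = -16 + 3*(2 + 2*1²) = -16 + 3*(2 + 2*1) = -16 + 3*(2 + 2) = -16 + 3*4 = -16 + 12 = -4)
(h - 150)*G(-13) = (-4 - 150)*(-21 - 13) = -154*(-34) = 5236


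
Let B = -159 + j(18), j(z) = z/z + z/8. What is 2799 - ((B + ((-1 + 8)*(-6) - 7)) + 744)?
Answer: 9039/4 ≈ 2259.8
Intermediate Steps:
j(z) = 1 + z/8 (j(z) = 1 + z*(1/8) = 1 + z/8)
B = -623/4 (B = -159 + (1 + (1/8)*18) = -159 + (1 + 9/4) = -159 + 13/4 = -623/4 ≈ -155.75)
2799 - ((B + ((-1 + 8)*(-6) - 7)) + 744) = 2799 - ((-623/4 + ((-1 + 8)*(-6) - 7)) + 744) = 2799 - ((-623/4 + (7*(-6) - 7)) + 744) = 2799 - ((-623/4 + (-42 - 7)) + 744) = 2799 - ((-623/4 - 49) + 744) = 2799 - (-819/4 + 744) = 2799 - 1*2157/4 = 2799 - 2157/4 = 9039/4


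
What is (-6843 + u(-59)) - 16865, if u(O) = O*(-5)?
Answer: -23413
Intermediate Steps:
u(O) = -5*O
(-6843 + u(-59)) - 16865 = (-6843 - 5*(-59)) - 16865 = (-6843 + 295) - 16865 = -6548 - 16865 = -23413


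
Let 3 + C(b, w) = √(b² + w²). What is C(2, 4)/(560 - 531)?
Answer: -3/29 + 2*√5/29 ≈ 0.050763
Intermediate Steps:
C(b, w) = -3 + √(b² + w²)
C(2, 4)/(560 - 531) = (-3 + √(2² + 4²))/(560 - 531) = (-3 + √(4 + 16))/29 = (-3 + √20)*(1/29) = (-3 + 2*√5)*(1/29) = -3/29 + 2*√5/29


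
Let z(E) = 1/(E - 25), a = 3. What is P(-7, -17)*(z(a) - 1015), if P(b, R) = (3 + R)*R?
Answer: -2657389/11 ≈ -2.4158e+5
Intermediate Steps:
P(b, R) = R*(3 + R)
z(E) = 1/(-25 + E)
P(-7, -17)*(z(a) - 1015) = (-17*(3 - 17))*(1/(-25 + 3) - 1015) = (-17*(-14))*(1/(-22) - 1015) = 238*(-1/22 - 1015) = 238*(-22331/22) = -2657389/11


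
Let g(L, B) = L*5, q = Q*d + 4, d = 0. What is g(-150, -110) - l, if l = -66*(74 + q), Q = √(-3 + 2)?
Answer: 4398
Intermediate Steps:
Q = I (Q = √(-1) = I ≈ 1.0*I)
q = 4 (q = I*0 + 4 = 0 + 4 = 4)
l = -5148 (l = -66*(74 + 4) = -66*78 = -5148)
g(L, B) = 5*L
g(-150, -110) - l = 5*(-150) - 1*(-5148) = -750 + 5148 = 4398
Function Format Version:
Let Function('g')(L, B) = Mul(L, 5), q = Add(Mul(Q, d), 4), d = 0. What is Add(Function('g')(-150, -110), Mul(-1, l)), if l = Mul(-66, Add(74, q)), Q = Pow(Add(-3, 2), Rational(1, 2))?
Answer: 4398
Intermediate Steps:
Q = I (Q = Pow(-1, Rational(1, 2)) = I ≈ Mul(1.0000, I))
q = 4 (q = Add(Mul(I, 0), 4) = Add(0, 4) = 4)
l = -5148 (l = Mul(-66, Add(74, 4)) = Mul(-66, 78) = -5148)
Function('g')(L, B) = Mul(5, L)
Add(Function('g')(-150, -110), Mul(-1, l)) = Add(Mul(5, -150), Mul(-1, -5148)) = Add(-750, 5148) = 4398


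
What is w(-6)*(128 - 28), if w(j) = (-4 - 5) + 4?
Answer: -500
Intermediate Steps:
w(j) = -5 (w(j) = -9 + 4 = -5)
w(-6)*(128 - 28) = -5*(128 - 28) = -5*100 = -500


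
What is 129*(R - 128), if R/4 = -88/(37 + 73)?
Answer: -84624/5 ≈ -16925.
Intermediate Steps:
R = -16/5 (R = 4*(-88/(37 + 73)) = 4*(-88/110) = 4*(-88*1/110) = 4*(-⅘) = -16/5 ≈ -3.2000)
129*(R - 128) = 129*(-16/5 - 128) = 129*(-656/5) = -84624/5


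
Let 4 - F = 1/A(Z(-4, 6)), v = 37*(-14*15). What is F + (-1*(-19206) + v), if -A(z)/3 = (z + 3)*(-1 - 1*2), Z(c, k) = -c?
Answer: 720719/63 ≈ 11440.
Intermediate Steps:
A(z) = 27 + 9*z (A(z) = -3*(z + 3)*(-1 - 1*2) = -3*(3 + z)*(-1 - 2) = -3*(3 + z)*(-3) = -3*(-9 - 3*z) = 27 + 9*z)
v = -7770 (v = 37*(-210) = -7770)
F = 251/63 (F = 4 - 1/(27 + 9*(-1*(-4))) = 4 - 1/(27 + 9*4) = 4 - 1/(27 + 36) = 4 - 1/63 = 251/63 ≈ 3.9841)
F + (-1*(-19206) + v) = 251/63 + (-1*(-19206) - 7770) = 251/63 + (19206 - 7770) = 251/63 + 11436 = 720719/63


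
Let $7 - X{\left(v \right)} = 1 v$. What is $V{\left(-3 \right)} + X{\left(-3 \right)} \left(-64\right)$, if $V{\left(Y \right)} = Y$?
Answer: $-643$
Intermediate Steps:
$X{\left(v \right)} = 7 - v$ ($X{\left(v \right)} = 7 - 1 v = 7 - v$)
$V{\left(-3 \right)} + X{\left(-3 \right)} \left(-64\right) = -3 + \left(7 - -3\right) \left(-64\right) = -3 + \left(7 + 3\right) \left(-64\right) = -3 + 10 \left(-64\right) = -3 - 640 = -643$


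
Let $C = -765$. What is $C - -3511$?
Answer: $2746$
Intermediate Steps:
$C - -3511 = -765 - -3511 = -765 + 3511 = 2746$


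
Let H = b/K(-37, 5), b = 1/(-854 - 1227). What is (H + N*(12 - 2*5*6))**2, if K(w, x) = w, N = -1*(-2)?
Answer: 54637391507521/5928538009 ≈ 9216.0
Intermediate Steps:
N = 2
b = -1/2081 (b = 1/(-2081) = -1/2081 ≈ -0.00048054)
H = 1/76997 (H = -1/2081/(-37) = -1/2081*(-1/37) = 1/76997 ≈ 1.2988e-5)
(H + N*(12 - 2*5*6))**2 = (1/76997 + 2*(12 - 2*5*6))**2 = (1/76997 + 2*(12 - 10*6))**2 = (1/76997 + 2*(12 - 60))**2 = (1/76997 + 2*(-48))**2 = (1/76997 - 96)**2 = (-7391711/76997)**2 = 54637391507521/5928538009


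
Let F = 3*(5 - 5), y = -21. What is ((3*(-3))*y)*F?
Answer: 0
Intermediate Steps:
F = 0 (F = 3*0 = 0)
((3*(-3))*y)*F = ((3*(-3))*(-21))*0 = -9*(-21)*0 = 189*0 = 0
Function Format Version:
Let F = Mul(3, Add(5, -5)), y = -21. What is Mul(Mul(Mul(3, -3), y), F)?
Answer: 0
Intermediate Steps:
F = 0 (F = Mul(3, 0) = 0)
Mul(Mul(Mul(3, -3), y), F) = Mul(Mul(Mul(3, -3), -21), 0) = Mul(Mul(-9, -21), 0) = Mul(189, 0) = 0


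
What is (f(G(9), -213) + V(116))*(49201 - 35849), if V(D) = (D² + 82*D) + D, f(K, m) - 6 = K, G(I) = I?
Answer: 308417848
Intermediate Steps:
f(K, m) = 6 + K
V(D) = D² + 83*D
(f(G(9), -213) + V(116))*(49201 - 35849) = ((6 + 9) + 116*(83 + 116))*(49201 - 35849) = (15 + 116*199)*13352 = (15 + 23084)*13352 = 23099*13352 = 308417848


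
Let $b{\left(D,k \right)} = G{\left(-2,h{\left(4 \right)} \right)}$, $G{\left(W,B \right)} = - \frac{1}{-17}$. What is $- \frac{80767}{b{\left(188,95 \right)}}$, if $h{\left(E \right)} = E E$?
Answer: $-1373039$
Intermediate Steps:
$h{\left(E \right)} = E^{2}$
$G{\left(W,B \right)} = \frac{1}{17}$ ($G{\left(W,B \right)} = \left(-1\right) \left(- \frac{1}{17}\right) = \frac{1}{17}$)
$b{\left(D,k \right)} = \frac{1}{17}$
$- \frac{80767}{b{\left(188,95 \right)}} = - 80767 \frac{1}{\frac{1}{17}} = \left(-80767\right) 17 = -1373039$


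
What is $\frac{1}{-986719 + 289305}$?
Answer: $- \frac{1}{697414} \approx -1.4339 \cdot 10^{-6}$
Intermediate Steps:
$\frac{1}{-986719 + 289305} = \frac{1}{-697414} = - \frac{1}{697414}$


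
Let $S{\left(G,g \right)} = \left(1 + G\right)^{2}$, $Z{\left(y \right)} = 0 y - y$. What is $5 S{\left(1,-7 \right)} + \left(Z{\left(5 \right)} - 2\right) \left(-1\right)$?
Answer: $27$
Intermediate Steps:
$Z{\left(y \right)} = - y$ ($Z{\left(y \right)} = 0 - y = - y$)
$5 S{\left(1,-7 \right)} + \left(Z{\left(5 \right)} - 2\right) \left(-1\right) = 5 \left(1 + 1\right)^{2} + \left(\left(-1\right) 5 - 2\right) \left(-1\right) = 5 \cdot 2^{2} + \left(-5 - 2\right) \left(-1\right) = 5 \cdot 4 - -7 = 20 + 7 = 27$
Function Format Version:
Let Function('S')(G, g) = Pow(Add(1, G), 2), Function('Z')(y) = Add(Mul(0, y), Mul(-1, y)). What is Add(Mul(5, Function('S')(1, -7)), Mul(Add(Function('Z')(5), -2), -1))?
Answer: 27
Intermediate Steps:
Function('Z')(y) = Mul(-1, y) (Function('Z')(y) = Add(0, Mul(-1, y)) = Mul(-1, y))
Add(Mul(5, Function('S')(1, -7)), Mul(Add(Function('Z')(5), -2), -1)) = Add(Mul(5, Pow(Add(1, 1), 2)), Mul(Add(Mul(-1, 5), -2), -1)) = Add(Mul(5, Pow(2, 2)), Mul(Add(-5, -2), -1)) = Add(Mul(5, 4), Mul(-7, -1)) = Add(20, 7) = 27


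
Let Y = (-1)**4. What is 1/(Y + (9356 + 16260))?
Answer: 1/25617 ≈ 3.9037e-5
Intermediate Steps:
Y = 1
1/(Y + (9356 + 16260)) = 1/(1 + (9356 + 16260)) = 1/(1 + 25616) = 1/25617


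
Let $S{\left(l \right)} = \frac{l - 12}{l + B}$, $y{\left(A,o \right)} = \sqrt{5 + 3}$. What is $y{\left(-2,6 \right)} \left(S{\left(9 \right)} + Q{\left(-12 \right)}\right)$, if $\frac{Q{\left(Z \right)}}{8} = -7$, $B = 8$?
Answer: $- \frac{1910 \sqrt{2}}{17} \approx -158.89$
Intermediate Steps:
$Q{\left(Z \right)} = -56$ ($Q{\left(Z \right)} = 8 \left(-7\right) = -56$)
$y{\left(A,o \right)} = 2 \sqrt{2}$ ($y{\left(A,o \right)} = \sqrt{8} = 2 \sqrt{2}$)
$S{\left(l \right)} = \frac{-12 + l}{8 + l}$ ($S{\left(l \right)} = \frac{l - 12}{l + 8} = \frac{-12 + l}{8 + l}$)
$y{\left(-2,6 \right)} \left(S{\left(9 \right)} + Q{\left(-12 \right)}\right) = 2 \sqrt{2} \left(\frac{-12 + 9}{8 + 9} - 56\right) = 2 \sqrt{2} \left(\frac{1}{17} \left(-3\right) - 56\right) = 2 \sqrt{2} \left(- \frac{3}{17} - 56\right) = 2 \sqrt{2} \left(- \frac{955}{17}\right) = - \frac{1910 \sqrt{2}}{17}$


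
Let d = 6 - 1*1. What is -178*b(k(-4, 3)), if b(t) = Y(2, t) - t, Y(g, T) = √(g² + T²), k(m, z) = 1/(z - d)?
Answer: -89 - 89*√17 ≈ -455.96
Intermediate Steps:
d = 5 (d = 6 - 1 = 5)
k(m, z) = 1/(-5 + z) (k(m, z) = 1/(z - 1*5) = 1/(z - 5) = 1/(-5 + z))
Y(g, T) = √(T² + g²)
b(t) = √(4 + t²) - t (b(t) = √(t² + 2²) - t = √(t² + 4) - t = √(4 + t²) - t)
-178*b(k(-4, 3)) = -178*(√(4 + (1/(-5 + 3))²) - 1/(-5 + 3)) = -178*(√(4 + (1/(-2))²) - 1/(-2)) = -178*(√(4 + (-½)²) - 1*(-½)) = -178*(√(4 + ¼) + ½) = -178*(√(17/4) + ½) = -178*(√17/2 + ½) = -178*(½ + √17/2) = -89 - 89*√17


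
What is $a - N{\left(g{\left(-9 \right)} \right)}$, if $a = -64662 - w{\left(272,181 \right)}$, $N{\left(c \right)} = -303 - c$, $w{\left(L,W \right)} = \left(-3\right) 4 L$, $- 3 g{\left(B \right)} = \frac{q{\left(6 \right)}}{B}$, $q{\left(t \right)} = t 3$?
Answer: $- \frac{183283}{3} \approx -61094.0$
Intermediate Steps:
$q{\left(t \right)} = 3 t$
$g{\left(B \right)} = - \frac{6}{B}$ ($g{\left(B \right)} = - \frac{3 \cdot 6 \frac{1}{B}}{3} = - \frac{18 \frac{1}{B}}{3} = - \frac{6}{B}$)
$w{\left(L,W \right)} = - 12 L$
$a = -61398$ ($a = -64662 - \left(-12\right) 272 = -64662 - -3264 = -64662 + 3264 = -61398$)
$a - N{\left(g{\left(-9 \right)} \right)} = -61398 - \left(-303 - - \frac{6}{-9}\right) = -61398 - \left(-303 - \left(-6\right) \left(- \frac{1}{9}\right)\right) = -61398 - \left(-303 - \frac{2}{3}\right) = -61398 - - \frac{911}{3} = -61398 + \frac{911}{3} = - \frac{183283}{3}$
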